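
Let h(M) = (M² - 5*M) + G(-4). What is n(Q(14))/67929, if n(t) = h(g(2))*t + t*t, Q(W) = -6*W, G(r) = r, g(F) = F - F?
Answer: 2464/22643 ≈ 0.10882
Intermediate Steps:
g(F) = 0
h(M) = -4 + M² - 5*M (h(M) = (M² - 5*M) - 4 = -4 + M² - 5*M)
n(t) = t² - 4*t (n(t) = (-4 + 0² - 5*0)*t + t*t = (-4 + 0 + 0)*t + t² = -4*t + t² = t² - 4*t)
n(Q(14))/67929 = ((-6*14)*(-4 - 6*14))/67929 = -84*(-4 - 84)*(1/67929) = -84*(-88)*(1/67929) = 7392*(1/67929) = 2464/22643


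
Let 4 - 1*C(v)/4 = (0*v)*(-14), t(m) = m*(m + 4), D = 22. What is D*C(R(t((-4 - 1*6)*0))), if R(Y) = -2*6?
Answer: 352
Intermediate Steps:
t(m) = m*(4 + m)
R(Y) = -12
C(v) = 16 (C(v) = 16 - 4*0*v*(-14) = 16 - 0*(-14) = 16 - 4*0 = 16 + 0 = 16)
D*C(R(t((-4 - 1*6)*0))) = 22*16 = 352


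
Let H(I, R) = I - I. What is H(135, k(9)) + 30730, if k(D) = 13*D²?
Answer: 30730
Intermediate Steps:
H(I, R) = 0
H(135, k(9)) + 30730 = 0 + 30730 = 30730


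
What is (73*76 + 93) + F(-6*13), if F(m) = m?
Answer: 5563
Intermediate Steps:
(73*76 + 93) + F(-6*13) = (73*76 + 93) - 6*13 = (5548 + 93) - 78 = 5641 - 78 = 5563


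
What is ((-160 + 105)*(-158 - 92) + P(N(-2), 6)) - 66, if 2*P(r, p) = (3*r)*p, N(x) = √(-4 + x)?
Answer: 13684 + 9*I*√6 ≈ 13684.0 + 22.045*I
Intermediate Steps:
P(r, p) = 3*p*r/2 (P(r, p) = ((3*r)*p)/2 = (3*p*r)/2 = 3*p*r/2)
((-160 + 105)*(-158 - 92) + P(N(-2), 6)) - 66 = ((-160 + 105)*(-158 - 92) + (3/2)*6*√(-4 - 2)) - 66 = (-55*(-250) + (3/2)*6*√(-6)) - 66 = (13750 + (3/2)*6*(I*√6)) - 66 = (13750 + 9*I*√6) - 66 = 13684 + 9*I*√6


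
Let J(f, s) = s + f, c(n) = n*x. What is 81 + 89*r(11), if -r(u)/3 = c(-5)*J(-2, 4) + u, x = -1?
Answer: -5526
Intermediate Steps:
c(n) = -n (c(n) = n*(-1) = -n)
J(f, s) = f + s
r(u) = -30 - 3*u (r(u) = -3*((-1*(-5))*(-2 + 4) + u) = -3*(5*2 + u) = -3*(10 + u) = -30 - 3*u)
81 + 89*r(11) = 81 + 89*(-30 - 3*11) = 81 + 89*(-30 - 33) = 81 + 89*(-63) = 81 - 5607 = -5526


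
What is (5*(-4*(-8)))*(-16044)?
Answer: -2567040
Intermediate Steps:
(5*(-4*(-8)))*(-16044) = (5*32)*(-16044) = 160*(-16044) = -2567040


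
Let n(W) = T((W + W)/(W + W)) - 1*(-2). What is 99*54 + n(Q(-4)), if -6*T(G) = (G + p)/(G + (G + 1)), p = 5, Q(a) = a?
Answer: 16043/3 ≈ 5347.7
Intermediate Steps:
T(G) = -(5 + G)/(6*(1 + 2*G)) (T(G) = -(G + 5)/(6*(G + (G + 1))) = -(5 + G)/(6*(G + (1 + G))) = -(5 + G)/(6*(1 + 2*G)))
n(W) = 5/3 (n(W) = (-5 - (W + W)/(W + W))/(6*(1 + 2*((W + W)/(W + W)))) - 1*(-2) = (-5 - 2*W/(2*W))/(6*(1 + 2*((2*W)/((2*W))))) + 2 = (-5 - 2*W*1/(2*W))/(6*(1 + 2*((2*W)*(1/(2*W))))) + 2 = (-5 - 1*1)/(6*(1 + 2*1)) + 2 = (-5 - 1)/(6*(1 + 2)) + 2 = (1/6)*(-6)/3 + 2 = (1/6)*(1/3)*(-6) + 2 = -1/3 + 2 = 5/3)
99*54 + n(Q(-4)) = 99*54 + 5/3 = 5346 + 5/3 = 16043/3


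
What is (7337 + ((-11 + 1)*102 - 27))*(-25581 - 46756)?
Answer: -454999730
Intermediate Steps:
(7337 + ((-11 + 1)*102 - 27))*(-25581 - 46756) = (7337 + (-10*102 - 27))*(-72337) = (7337 + (-1020 - 27))*(-72337) = (7337 - 1047)*(-72337) = 6290*(-72337) = -454999730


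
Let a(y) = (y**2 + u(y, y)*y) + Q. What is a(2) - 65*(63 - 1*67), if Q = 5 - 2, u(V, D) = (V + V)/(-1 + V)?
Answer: 275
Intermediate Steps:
u(V, D) = 2*V/(-1 + V) (u(V, D) = (2*V)/(-1 + V) = 2*V/(-1 + V))
Q = 3
a(y) = 3 + y**2 + 2*y**2/(-1 + y) (a(y) = (y**2 + (2*y/(-1 + y))*y) + 3 = (y**2 + 2*y**2/(-1 + y)) + 3 = 3 + y**2 + 2*y**2/(-1 + y))
a(2) - 65*(63 - 1*67) = (-3 + 2**2 + 2**3 + 3*2)/(-1 + 2) - 65*(63 - 1*67) = (-3 + 4 + 8 + 6)/1 - 65*(63 - 67) = 1*15 - 65*(-4) = 15 + 260 = 275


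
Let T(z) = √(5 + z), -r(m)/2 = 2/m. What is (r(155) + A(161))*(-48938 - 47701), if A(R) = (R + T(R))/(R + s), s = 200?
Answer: -2272079529/55955 - 96639*√166/361 ≈ -44055.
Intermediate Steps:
r(m) = -4/m
A(R) = (R + √(5 + R))/(200 + R) (A(R) = (R + √(5 + R))/(R + 200) = (R + √(5 + R))/(200 + R))
(r(155) + A(161))*(-48938 - 47701) = (-4/155 + (161 + √(5 + 161))/(200 + 161))*(-48938 - 47701) = (-4*1/155 + (161 + √166)/361)*(-96639) = (-4/155 + (161 + √166)/361)*(-96639) = (-4/155 + (161/361 + √166/361))*(-96639) = (23511/55955 + √166/361)*(-96639) = -2272079529/55955 - 96639*√166/361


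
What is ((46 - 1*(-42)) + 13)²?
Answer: 10201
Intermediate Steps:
((46 - 1*(-42)) + 13)² = ((46 + 42) + 13)² = (88 + 13)² = 101² = 10201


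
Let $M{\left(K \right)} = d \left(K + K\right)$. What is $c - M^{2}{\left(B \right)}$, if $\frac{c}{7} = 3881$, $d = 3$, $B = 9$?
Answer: $24251$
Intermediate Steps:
$M{\left(K \right)} = 6 K$ ($M{\left(K \right)} = 3 \left(K + K\right) = 3 \cdot 2 K = 6 K$)
$c = 27167$ ($c = 7 \cdot 3881 = 27167$)
$c - M^{2}{\left(B \right)} = 27167 - \left(6 \cdot 9\right)^{2} = 27167 - 54^{2} = 27167 - 2916 = 24251$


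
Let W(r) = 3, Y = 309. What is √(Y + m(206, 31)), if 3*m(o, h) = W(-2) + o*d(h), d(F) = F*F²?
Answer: 2*√4603407/3 ≈ 1430.4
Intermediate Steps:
d(F) = F³
m(o, h) = 1 + o*h³/3 (m(o, h) = (3 + o*h³)/3 = 1 + o*h³/3)
√(Y + m(206, 31)) = √(309 + (1 + (⅓)*206*31³)) = √(309 + (1 + (⅓)*206*29791)) = √(309 + (1 + 6136946/3)) = √(309 + 6136949/3) = √(6137876/3) = 2*√4603407/3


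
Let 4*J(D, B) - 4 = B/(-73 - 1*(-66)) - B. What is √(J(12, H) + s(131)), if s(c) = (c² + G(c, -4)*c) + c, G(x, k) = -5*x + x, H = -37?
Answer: I*√2515681/7 ≈ 226.58*I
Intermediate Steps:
G(x, k) = -4*x
J(D, B) = 1 - 2*B/7 (J(D, B) = 1 + (B/(-73 - 1*(-66)) - B)/4 = 1 + (B/(-73 + 66) - B)/4 = 1 + (B/(-7) - B)/4 = 1 + (B*(-⅐) - B)/4 = 1 + (-B/7 - B)/4 = 1 + (-8*B/7)/4 = 1 - 2*B/7)
s(c) = c - 3*c² (s(c) = (c² + (-4*c)*c) + c = (c² - 4*c²) + c = -3*c² + c = c - 3*c²)
√(J(12, H) + s(131)) = √((1 - 2/7*(-37)) + 131*(1 - 3*131)) = √((1 + 74/7) + 131*(1 - 393)) = √(81/7 + 131*(-392)) = √(81/7 - 51352) = √(-359383/7) = I*√2515681/7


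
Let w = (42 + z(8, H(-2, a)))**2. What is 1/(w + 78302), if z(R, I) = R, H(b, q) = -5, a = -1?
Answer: 1/80802 ≈ 1.2376e-5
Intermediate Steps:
w = 2500 (w = (42 + 8)**2 = 50**2 = 2500)
1/(w + 78302) = 1/(2500 + 78302) = 1/80802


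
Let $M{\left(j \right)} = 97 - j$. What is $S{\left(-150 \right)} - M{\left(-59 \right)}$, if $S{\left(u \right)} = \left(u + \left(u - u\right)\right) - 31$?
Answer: $-337$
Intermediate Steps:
$S{\left(u \right)} = -31 + u$ ($S{\left(u \right)} = \left(u + 0\right) - 31 = u - 31 = -31 + u$)
$S{\left(-150 \right)} - M{\left(-59 \right)} = \left(-31 - 150\right) - \left(97 - -59\right) = -181 - \left(97 + 59\right) = -181 - 156 = -337$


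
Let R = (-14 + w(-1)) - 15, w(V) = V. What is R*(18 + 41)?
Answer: -1770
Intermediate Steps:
R = -30 (R = (-14 - 1) - 15 = -15 - 15 = -30)
R*(18 + 41) = -30*(18 + 41) = -30*59 = -1770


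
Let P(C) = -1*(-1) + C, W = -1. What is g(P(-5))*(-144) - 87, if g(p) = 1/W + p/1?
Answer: 633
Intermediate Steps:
P(C) = 1 + C
g(p) = -1 + p (g(p) = 1/(-1) + p/1 = 1*(-1) + p*1 = -1 + p)
g(P(-5))*(-144) - 87 = (-1 + (1 - 5))*(-144) - 87 = (-1 - 4)*(-144) - 87 = -5*(-144) - 87 = 720 - 87 = 633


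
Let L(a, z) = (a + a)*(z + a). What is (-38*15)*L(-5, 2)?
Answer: -17100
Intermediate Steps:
L(a, z) = 2*a*(a + z) (L(a, z) = (2*a)*(a + z) = 2*a*(a + z))
(-38*15)*L(-5, 2) = (-38*15)*(2*(-5)*(-5 + 2)) = -1140*(-5)*(-3) = -570*30 = -17100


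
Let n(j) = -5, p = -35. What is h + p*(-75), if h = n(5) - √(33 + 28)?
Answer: 2620 - √61 ≈ 2612.2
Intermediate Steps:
h = -5 - √61 (h = -5 - √(33 + 28) = -5 - √61 ≈ -12.810)
h + p*(-75) = (-5 - √61) - 35*(-75) = (-5 - √61) + 2625 = 2620 - √61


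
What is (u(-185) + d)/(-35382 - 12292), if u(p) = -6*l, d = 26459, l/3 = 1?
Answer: -26441/47674 ≈ -0.55462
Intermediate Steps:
l = 3 (l = 3*1 = 3)
u(p) = -18 (u(p) = -6*3 = -18)
(u(-185) + d)/(-35382 - 12292) = (-18 + 26459)/(-35382 - 12292) = 26441/(-47674) = 26441*(-1/47674) = -26441/47674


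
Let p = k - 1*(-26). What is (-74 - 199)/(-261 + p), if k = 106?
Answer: 91/43 ≈ 2.1163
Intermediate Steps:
p = 132 (p = 106 - 1*(-26) = 106 + 26 = 132)
(-74 - 199)/(-261 + p) = (-74 - 199)/(-261 + 132) = -273/(-129) = -273*(-1/129) = 91/43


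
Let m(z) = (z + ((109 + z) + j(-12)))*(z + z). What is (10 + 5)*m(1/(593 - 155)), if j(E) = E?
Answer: 106220/15987 ≈ 6.6441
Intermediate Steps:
m(z) = 2*z*(97 + 2*z) (m(z) = (z + ((109 + z) - 12))*(z + z) = (z + (97 + z))*(2*z) = (97 + 2*z)*(2*z) = 2*z*(97 + 2*z))
(10 + 5)*m(1/(593 - 155)) = (10 + 5)*(2*(97 + 2/(593 - 155))/(593 - 155)) = 15*(2*(97 + 2/438)/438) = 15*(2*(1/438)*(97 + 2*(1/438))) = 15*(2*(1/438)*(97 + 1/219)) = 15*(2*(1/438)*(21244/219)) = 15*(21244/47961) = 106220/15987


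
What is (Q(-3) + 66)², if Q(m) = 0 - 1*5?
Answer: 3721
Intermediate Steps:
Q(m) = -5 (Q(m) = 0 - 5 = -5)
(Q(-3) + 66)² = (-5 + 66)² = 61² = 3721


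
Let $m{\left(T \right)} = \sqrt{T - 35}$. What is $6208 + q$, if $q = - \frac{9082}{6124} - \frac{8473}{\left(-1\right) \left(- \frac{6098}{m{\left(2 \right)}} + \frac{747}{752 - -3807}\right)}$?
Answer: $\frac{14688155289650144700789}{2366569271567463902} - \frac{1073899922014274 i \sqrt{33}}{772883498225821} \approx 6206.5 - 7.9819 i$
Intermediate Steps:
$m{\left(T \right)} = \sqrt{-35 + T}$
$q = - \frac{4541}{3062} - \frac{8473}{- \frac{747}{4559} - \frac{6098 i \sqrt{33}}{33}}$ ($q = - \frac{9082}{6124} - \frac{8473}{\left(-1\right) \left(- \frac{6098}{\sqrt{-35 + 2}} + \frac{747}{752 - -3807}\right)} = \left(-9082\right) \frac{1}{6124} - \frac{8473}{\left(-1\right) \left(- \frac{6098}{\sqrt{-33}} + \frac{747}{752 + 3807}\right)} = - \frac{4541}{3062} - \frac{8473}{\left(-1\right) \left(- \frac{6098}{i \sqrt{33}} + \frac{747}{4559}\right)} = - \frac{4541}{3062} - \frac{8473}{\left(-1\right) \left(- 6098 \left(- \frac{i \sqrt{33}}{33}\right) + 747 \cdot \frac{1}{4559}\right)} = - \frac{4541}{3062} - \frac{8473}{\left(-1\right) \left(\frac{6098 i \sqrt{33}}{33} + \frac{747}{4559}\right)} = - \frac{4541}{3062} - \frac{8473}{\left(-1\right) \left(\frac{747}{4559} + \frac{6098 i \sqrt{33}}{33}\right)} = - \frac{4541}{3062} - \frac{8473}{- \frac{747}{4559} - \frac{6098 i \sqrt{33}}{33}} \approx -1.4818 - 7.9819 i$)
$6208 + q = 6208 + \frac{- 126243351062 i + 118276790107 \sqrt{33}}{3062 \left(747 \sqrt{33} + 27800782 i\right)}$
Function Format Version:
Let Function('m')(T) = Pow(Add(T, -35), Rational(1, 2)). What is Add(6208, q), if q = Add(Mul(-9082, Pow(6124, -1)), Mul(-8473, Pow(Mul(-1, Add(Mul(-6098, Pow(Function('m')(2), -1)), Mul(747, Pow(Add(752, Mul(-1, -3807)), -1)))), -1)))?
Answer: Add(Rational(14688155289650144700789, 2366569271567463902), Mul(Rational(-1073899922014274, 772883498225821), I, Pow(33, Rational(1, 2)))) ≈ Add(6206.5, Mul(-7.9819, I))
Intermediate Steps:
Function('m')(T) = Pow(Add(-35, T), Rational(1, 2))
q = Add(Rational(-4541, 3062), Mul(-8473, Pow(Add(Rational(-747, 4559), Mul(Rational(-6098, 33), I, Pow(33, Rational(1, 2)))), -1))) (q = Add(Mul(-9082, Pow(6124, -1)), Mul(-8473, Pow(Mul(-1, Add(Mul(-6098, Pow(Pow(Add(-35, 2), Rational(1, 2)), -1)), Mul(747, Pow(Add(752, Mul(-1, -3807)), -1)))), -1))) = Add(Mul(-9082, Rational(1, 6124)), Mul(-8473, Pow(Mul(-1, Add(Mul(-6098, Pow(Pow(-33, Rational(1, 2)), -1)), Mul(747, Pow(Add(752, 3807), -1)))), -1))) = Add(Rational(-4541, 3062), Mul(-8473, Pow(Mul(-1, Add(Mul(-6098, Pow(Mul(I, Pow(33, Rational(1, 2))), -1)), Mul(747, Pow(4559, -1)))), -1))) = Add(Rational(-4541, 3062), Mul(-8473, Pow(Mul(-1, Add(Mul(-6098, Mul(Rational(-1, 33), I, Pow(33, Rational(1, 2)))), Mul(747, Rational(1, 4559)))), -1))) = Add(Rational(-4541, 3062), Mul(-8473, Pow(Mul(-1, Add(Mul(Rational(6098, 33), I, Pow(33, Rational(1, 2))), Rational(747, 4559))), -1))) = Add(Rational(-4541, 3062), Mul(-8473, Pow(Mul(-1, Add(Rational(747, 4559), Mul(Rational(6098, 33), I, Pow(33, Rational(1, 2))))), -1))) = Add(Rational(-4541, 3062), Mul(-8473, Pow(Add(Rational(-747, 4559), Mul(Rational(-6098, 33), I, Pow(33, Rational(1, 2)))), -1))) ≈ Add(-1.4818, Mul(-7.9819, I)))
Add(6208, q) = Add(6208, Mul(Rational(1, 3062), Pow(Add(Mul(747, Pow(33, Rational(1, 2))), Mul(27800782, I)), -1), Add(Mul(-126243351062, I), Mul(118276790107, Pow(33, Rational(1, 2))))))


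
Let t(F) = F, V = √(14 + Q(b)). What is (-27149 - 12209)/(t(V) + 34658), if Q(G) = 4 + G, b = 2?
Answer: -31001581/27299476 + 1789*√5/27299476 ≈ -1.1355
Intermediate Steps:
V = 2*√5 (V = √(14 + (4 + 2)) = √(14 + 6) = √20 = 2*√5 ≈ 4.4721)
(-27149 - 12209)/(t(V) + 34658) = (-27149 - 12209)/(2*√5 + 34658) = -39358/(34658 + 2*√5)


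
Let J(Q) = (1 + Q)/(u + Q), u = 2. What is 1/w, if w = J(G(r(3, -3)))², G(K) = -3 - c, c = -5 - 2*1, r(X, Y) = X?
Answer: 36/25 ≈ 1.4400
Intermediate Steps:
c = -7 (c = -5 - 2 = -7)
G(K) = 4 (G(K) = -3 - 1*(-7) = -3 + 7 = 4)
J(Q) = (1 + Q)/(2 + Q)
w = 25/36 (w = ((1 + 4)/(2 + 4))² = (5/6)² = ((⅙)*5)² = (⅚)² = 25/36 ≈ 0.69444)
1/w = 1/(25/36) = 36/25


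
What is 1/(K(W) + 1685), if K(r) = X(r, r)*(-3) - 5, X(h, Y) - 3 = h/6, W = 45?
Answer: 2/3297 ≈ 0.00060661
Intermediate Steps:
X(h, Y) = 3 + h/6
K(r) = -14 - r/2 (K(r) = (3 + r/6)*(-3) - 5 = (-9 - r/2) - 5 = -14 - r/2)
1/(K(W) + 1685) = 1/((-14 - ½*45) + 1685) = 1/((-14 - 45/2) + 1685) = 1/(-73/2 + 1685) = 1/(3297/2) = 2/3297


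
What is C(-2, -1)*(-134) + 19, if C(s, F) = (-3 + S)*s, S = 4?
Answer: 287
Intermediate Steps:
C(s, F) = s (C(s, F) = (-3 + 4)*s = 1*s = s)
C(-2, -1)*(-134) + 19 = -2*(-134) + 19 = 268 + 19 = 287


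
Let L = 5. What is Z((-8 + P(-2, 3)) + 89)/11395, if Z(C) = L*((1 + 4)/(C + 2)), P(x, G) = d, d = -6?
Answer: 5/175483 ≈ 2.8493e-5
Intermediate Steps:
P(x, G) = -6
Z(C) = 25/(2 + C) (Z(C) = 5*((1 + 4)/(C + 2)) = 5*(5/(2 + C)) = 25/(2 + C))
Z((-8 + P(-2, 3)) + 89)/11395 = (25/(2 + ((-8 - 6) + 89)))/11395 = (25/(2 + (-14 + 89)))*(1/11395) = (25/(2 + 75))*(1/11395) = (25/77)*(1/11395) = 5/175483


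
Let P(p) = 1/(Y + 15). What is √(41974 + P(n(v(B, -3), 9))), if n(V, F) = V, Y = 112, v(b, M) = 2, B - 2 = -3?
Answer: √676998773/127 ≈ 204.88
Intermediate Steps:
B = -1 (B = 2 - 3 = -1)
P(p) = 1/127 (P(p) = 1/(112 + 15) = 1/127)
√(41974 + P(n(v(B, -3), 9))) = √(41974 + 1/127) = √(5330699/127) = √676998773/127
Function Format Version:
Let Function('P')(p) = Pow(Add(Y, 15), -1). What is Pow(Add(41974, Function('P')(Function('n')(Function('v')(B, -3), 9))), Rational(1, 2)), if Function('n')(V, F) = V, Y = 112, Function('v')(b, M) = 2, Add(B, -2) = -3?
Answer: Mul(Rational(1, 127), Pow(676998773, Rational(1, 2))) ≈ 204.88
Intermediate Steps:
B = -1 (B = Add(2, -3) = -1)
Function('P')(p) = Rational(1, 127) (Function('P')(p) = Pow(Add(112, 15), -1) = Pow(127, -1) = Rational(1, 127))
Pow(Add(41974, Function('P')(Function('n')(Function('v')(B, -3), 9))), Rational(1, 2)) = Pow(Add(41974, Rational(1, 127)), Rational(1, 2)) = Pow(Rational(5330699, 127), Rational(1, 2)) = Mul(Rational(1, 127), Pow(676998773, Rational(1, 2)))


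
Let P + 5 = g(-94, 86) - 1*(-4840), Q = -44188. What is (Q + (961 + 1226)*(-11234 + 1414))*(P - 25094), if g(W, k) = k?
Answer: 434133611344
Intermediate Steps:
P = 4921 (P = -5 + (86 - 1*(-4840)) = -5 + (86 + 4840) = -5 + 4926 = 4921)
(Q + (961 + 1226)*(-11234 + 1414))*(P - 25094) = (-44188 + (961 + 1226)*(-11234 + 1414))*(4921 - 25094) = (-44188 + 2187*(-9820))*(-20173) = (-44188 - 21476340)*(-20173) = -21520528*(-20173) = 434133611344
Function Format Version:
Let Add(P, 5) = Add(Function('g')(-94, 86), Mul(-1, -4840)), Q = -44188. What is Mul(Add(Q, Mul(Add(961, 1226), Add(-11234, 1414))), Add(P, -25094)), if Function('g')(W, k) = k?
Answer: 434133611344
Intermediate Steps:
P = 4921 (P = Add(-5, Add(86, Mul(-1, -4840))) = Add(-5, Add(86, 4840)) = Add(-5, 4926) = 4921)
Mul(Add(Q, Mul(Add(961, 1226), Add(-11234, 1414))), Add(P, -25094)) = Mul(Add(-44188, Mul(Add(961, 1226), Add(-11234, 1414))), Add(4921, -25094)) = Mul(Add(-44188, Mul(2187, -9820)), -20173) = Mul(Add(-44188, -21476340), -20173) = Mul(-21520528, -20173) = 434133611344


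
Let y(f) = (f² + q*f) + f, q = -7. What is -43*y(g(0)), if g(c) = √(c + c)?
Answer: 0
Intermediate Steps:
g(c) = √2*√c (g(c) = √(2*c) = √2*√c)
y(f) = f² - 6*f (y(f) = (f² - 7*f) + f = f² - 6*f)
-43*y(g(0)) = -43*√2*√0*(-6 + √2*√0) = -43*√2*0*(-6 + √2*0) = -0*(-6 + 0) = -0*(-6) = -43*0 = 0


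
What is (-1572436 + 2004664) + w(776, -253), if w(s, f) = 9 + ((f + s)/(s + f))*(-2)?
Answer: 432235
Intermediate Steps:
w(s, f) = 7 (w(s, f) = 9 + ((f + s)/(f + s))*(-2) = 9 + 1*(-2) = 9 - 2 = 7)
(-1572436 + 2004664) + w(776, -253) = (-1572436 + 2004664) + 7 = 432228 + 7 = 432235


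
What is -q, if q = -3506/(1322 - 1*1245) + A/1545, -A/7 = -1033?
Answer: 4859983/118965 ≈ 40.852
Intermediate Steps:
A = 7231 (A = -7*(-1033) = 7231)
q = -4859983/118965 (q = -3506/(1322 - 1*1245) + 7231/1545 = -3506/(1322 - 1245) + 7231*(1/1545) = -3506/77 + 7231/1545 = -4859983/118965 ≈ -40.852)
-q = -1*(-4859983/118965) = 4859983/118965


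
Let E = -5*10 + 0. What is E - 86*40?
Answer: -3490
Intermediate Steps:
E = -50 (E = -50 + 0 = -50)
E - 86*40 = -50 - 86*40 = -50 - 3440 = -3490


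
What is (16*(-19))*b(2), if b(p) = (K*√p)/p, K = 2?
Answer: -304*√2 ≈ -429.92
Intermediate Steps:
b(p) = 2/√p (b(p) = (2*√p)/p = 2/√p)
(16*(-19))*b(2) = (16*(-19))*(2/√2) = -608*√2/2 = -304*√2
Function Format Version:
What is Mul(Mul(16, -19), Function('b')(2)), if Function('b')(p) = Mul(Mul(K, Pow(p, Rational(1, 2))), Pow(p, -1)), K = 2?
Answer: Mul(-304, Pow(2, Rational(1, 2))) ≈ -429.92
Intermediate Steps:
Function('b')(p) = Mul(2, Pow(p, Rational(-1, 2))) (Function('b')(p) = Mul(Mul(2, Pow(p, Rational(1, 2))), Pow(p, -1)) = Mul(2, Pow(p, Rational(-1, 2))))
Mul(Mul(16, -19), Function('b')(2)) = Mul(Mul(16, -19), Mul(2, Pow(2, Rational(-1, 2)))) = Mul(-304, Mul(2, Mul(Rational(1, 2), Pow(2, Rational(1, 2))))) = Mul(-304, Pow(2, Rational(1, 2)))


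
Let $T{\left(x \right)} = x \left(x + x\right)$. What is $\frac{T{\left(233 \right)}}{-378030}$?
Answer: $- \frac{54289}{189015} \approx -0.28722$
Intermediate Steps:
$T{\left(x \right)} = 2 x^{2}$ ($T{\left(x \right)} = x 2 x = 2 x^{2}$)
$\frac{T{\left(233 \right)}}{-378030} = \frac{2 \cdot 233^{2}}{-378030} = 2 \cdot 54289 \left(- \frac{1}{378030}\right) = 108578 \left(- \frac{1}{378030}\right) = - \frac{54289}{189015}$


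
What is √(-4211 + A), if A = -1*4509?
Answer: 4*I*√545 ≈ 93.381*I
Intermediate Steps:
A = -4509
√(-4211 + A) = √(-4211 - 4509) = √(-8720) = 4*I*√545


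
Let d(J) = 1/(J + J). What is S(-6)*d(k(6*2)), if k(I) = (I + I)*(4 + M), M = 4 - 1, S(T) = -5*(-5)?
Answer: 25/336 ≈ 0.074405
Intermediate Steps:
S(T) = 25
M = 3
k(I) = 14*I (k(I) = (I + I)*(4 + 3) = (2*I)*7 = 14*I)
d(J) = 1/(2*J)
S(-6)*d(k(6*2)) = 25*(1/(2*((14*(6*2))))) = 25*(1/(2*((14*12)))) = 25*((1/2)/168) = 25*((1/2)*(1/168)) = 25*(1/336) = 25/336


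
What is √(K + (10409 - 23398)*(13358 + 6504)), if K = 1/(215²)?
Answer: I*√11925473019549/215 ≈ 16062.0*I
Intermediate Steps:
K = 1/46225 ≈ 2.1633e-5
√(K + (10409 - 23398)*(13358 + 6504)) = √(1/46225 + (10409 - 23398)*(13358 + 6504)) = √(1/46225 - 12989*19862) = √(1/46225 - 257987518) = √(-11925473019549/46225) = I*√11925473019549/215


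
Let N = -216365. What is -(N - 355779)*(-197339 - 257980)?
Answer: -260508033936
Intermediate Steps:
-(N - 355779)*(-197339 - 257980) = -(-216365 - 355779)*(-197339 - 257980) = -(-572144)*(-455319) = -1*260508033936 = -260508033936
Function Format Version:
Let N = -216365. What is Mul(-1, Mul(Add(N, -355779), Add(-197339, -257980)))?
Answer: -260508033936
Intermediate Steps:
Mul(-1, Mul(Add(N, -355779), Add(-197339, -257980))) = Mul(-1, Mul(Add(-216365, -355779), Add(-197339, -257980))) = Mul(-1, Mul(-572144, -455319)) = Mul(-1, 260508033936) = -260508033936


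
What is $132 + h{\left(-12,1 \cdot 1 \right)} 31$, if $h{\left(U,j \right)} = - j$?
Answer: $101$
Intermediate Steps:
$132 + h{\left(-12,1 \cdot 1 \right)} 31 = 132 + - 1 \cdot 1 \cdot 31 = 132 + \left(-1\right) 1 \cdot 31 = 132 - 31 = 101$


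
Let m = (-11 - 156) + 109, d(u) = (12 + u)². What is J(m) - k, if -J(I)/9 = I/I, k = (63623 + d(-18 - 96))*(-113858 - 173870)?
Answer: 21299640647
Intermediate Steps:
m = -58 (m = -167 + 109 = -58)
k = -21299640656 (k = (63623 + (12 + (-18 - 96))²)*(-113858 - 173870) = (63623 + (12 - 114)²)*(-287728) = (63623 + (-102)²)*(-287728) = (63623 + 10404)*(-287728) = 74027*(-287728) = -21299640656)
J(I) = -9 (J(I) = -9*I/I = -9*1 = -9)
J(m) - k = -9 - 1*(-21299640656) = -9 + 21299640656 = 21299640647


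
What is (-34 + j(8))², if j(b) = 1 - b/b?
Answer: 1156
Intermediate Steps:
j(b) = 0 (j(b) = 1 - 1*1 = 1 - 1 = 0)
(-34 + j(8))² = (-34 + 0)² = (-34)² = 1156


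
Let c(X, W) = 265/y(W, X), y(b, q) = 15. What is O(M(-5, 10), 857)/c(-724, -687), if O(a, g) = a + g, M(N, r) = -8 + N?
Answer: 2532/53 ≈ 47.774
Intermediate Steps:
c(X, W) = 53/3 (c(X, W) = 265/15 = 265*(1/15) = 53/3)
O(M(-5, 10), 857)/c(-724, -687) = ((-8 - 5) + 857)/(53/3) = (-13 + 857)*(3/53) = 844*(3/53) = 2532/53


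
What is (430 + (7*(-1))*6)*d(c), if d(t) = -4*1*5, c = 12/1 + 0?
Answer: -7760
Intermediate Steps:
c = 12 (c = 12*1 + 0 = 12 + 0 = 12)
d(t) = -20 (d(t) = -4*5 = -20)
(430 + (7*(-1))*6)*d(c) = (430 + (7*(-1))*6)*(-20) = (430 - 7*6)*(-20) = (430 - 42)*(-20) = 388*(-20) = -7760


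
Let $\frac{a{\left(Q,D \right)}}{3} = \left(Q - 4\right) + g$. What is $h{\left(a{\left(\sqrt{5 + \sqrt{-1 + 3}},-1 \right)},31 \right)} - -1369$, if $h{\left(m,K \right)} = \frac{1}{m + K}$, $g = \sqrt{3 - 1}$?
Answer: $\frac{26012 + 4107 \sqrt{2} + 4107 \sqrt{5 + \sqrt{2}}}{19 + 3 \sqrt{2} + 3 \sqrt{5 + \sqrt{2}}} \approx 1369.0$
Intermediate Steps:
$g = \sqrt{2} \approx 1.4142$
$a{\left(Q,D \right)} = -12 + 3 Q + 3 \sqrt{2}$ ($a{\left(Q,D \right)} = 3 \left(\left(Q - 4\right) + \sqrt{2}\right) = 3 \left(\left(-4 + Q\right) + \sqrt{2}\right) = 3 \left(-4 + Q + \sqrt{2}\right) = -12 + 3 Q + 3 \sqrt{2}$)
$h{\left(m,K \right)} = \frac{1}{K + m}$
$h{\left(a{\left(\sqrt{5 + \sqrt{-1 + 3}},-1 \right)},31 \right)} - -1369 = \frac{1}{31 + \left(-12 + 3 \sqrt{5 + \sqrt{-1 + 3}} + 3 \sqrt{2}\right)} - -1369 = \frac{1}{31 + \left(-12 + 3 \sqrt{5 + \sqrt{2}} + 3 \sqrt{2}\right)} + 1369 = \frac{1}{31 + \left(-12 + 3 \sqrt{2} + 3 \sqrt{5 + \sqrt{2}}\right)} + 1369 = \frac{1}{19 + 3 \sqrt{2} + 3 \sqrt{5 + \sqrt{2}}} + 1369 = 1369 + \frac{1}{19 + 3 \sqrt{2} + 3 \sqrt{5 + \sqrt{2}}}$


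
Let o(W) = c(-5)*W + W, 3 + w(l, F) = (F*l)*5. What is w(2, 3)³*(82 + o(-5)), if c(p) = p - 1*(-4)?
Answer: 1614006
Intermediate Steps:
c(p) = 4 + p (c(p) = p + 4 = 4 + p)
w(l, F) = -3 + 5*F*l (w(l, F) = -3 + (F*l)*5 = -3 + 5*F*l)
o(W) = 0 (o(W) = (4 - 5)*W + W = -W + W = 0)
w(2, 3)³*(82 + o(-5)) = (-3 + 5*3*2)³*(82 + 0) = (-3 + 30)³*82 = 27³*82 = 19683*82 = 1614006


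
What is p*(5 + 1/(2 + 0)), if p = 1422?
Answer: 7821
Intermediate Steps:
p*(5 + 1/(2 + 0)) = 1422*(5 + 1/(2 + 0)) = 1422*(5 + 1/2) = 1422*(5 + ½) = 1422*(11/2) = 7821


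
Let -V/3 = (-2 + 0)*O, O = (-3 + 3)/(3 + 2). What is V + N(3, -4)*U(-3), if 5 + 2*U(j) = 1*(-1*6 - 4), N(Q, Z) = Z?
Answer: 30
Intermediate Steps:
O = 0 (O = 0/5 = 0*(⅕) = 0)
U(j) = -15/2 (U(j) = -5/2 + (1*(-1*6 - 4))/2 = -5/2 + (1*(-6 - 4))/2 = -5/2 + (1*(-10))/2 = -5/2 + (½)*(-10) = -5/2 - 5 = -15/2)
V = 0 (V = -3*(-2 + 0)*0 = -(-6)*0 = -3*0 = 0)
V + N(3, -4)*U(-3) = 0 - 4*(-15/2) = 0 + 30 = 30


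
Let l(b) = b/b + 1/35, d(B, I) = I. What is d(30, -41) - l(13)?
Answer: -1471/35 ≈ -42.029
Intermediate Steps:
l(b) = 36/35 (l(b) = 1 + 1*(1/35) = 1 + 1/35 = 36/35)
d(30, -41) - l(13) = -41 - 1*36/35 = -41 - 36/35 = -1471/35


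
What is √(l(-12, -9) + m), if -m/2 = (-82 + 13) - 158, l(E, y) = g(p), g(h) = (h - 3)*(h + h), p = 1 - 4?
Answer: 7*√10 ≈ 22.136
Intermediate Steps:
p = -3
g(h) = 2*h*(-3 + h) (g(h) = (-3 + h)*(2*h) = 2*h*(-3 + h))
l(E, y) = 36 (l(E, y) = 2*(-3)*(-3 - 3) = 2*(-3)*(-6) = 36)
m = 454 (m = -2*((-82 + 13) - 158) = -2*(-69 - 158) = -2*(-227) = 454)
√(l(-12, -9) + m) = √(36 + 454) = √490 = 7*√10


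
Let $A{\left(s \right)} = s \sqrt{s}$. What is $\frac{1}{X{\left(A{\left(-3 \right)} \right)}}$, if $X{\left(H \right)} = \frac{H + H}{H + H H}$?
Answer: $\frac{1}{2} - \frac{3 i \sqrt{3}}{2} \approx 0.5 - 2.5981 i$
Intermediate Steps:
$A{\left(s \right)} = s^{\frac{3}{2}}$
$X{\left(H \right)} = \frac{2 H}{H + H^{2}}$
$\frac{1}{X{\left(A{\left(-3 \right)} \right)}} = \frac{1}{2 \frac{1}{1 + \left(-3\right)^{\frac{3}{2}}}} = \frac{1}{2 \frac{1}{1 - 3 i \sqrt{3}}} = \frac{1}{2} - \frac{3 i \sqrt{3}}{2}$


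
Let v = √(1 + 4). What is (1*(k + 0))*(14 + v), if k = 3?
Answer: 42 + 3*√5 ≈ 48.708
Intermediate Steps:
v = √5 ≈ 2.2361
(1*(k + 0))*(14 + v) = (1*(3 + 0))*(14 + √5) = (1*3)*(14 + √5) = 3*(14 + √5) = 42 + 3*√5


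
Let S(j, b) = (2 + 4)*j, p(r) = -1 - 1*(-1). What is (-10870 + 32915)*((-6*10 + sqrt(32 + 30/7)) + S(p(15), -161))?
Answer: -1322700 + 22045*sqrt(1778)/7 ≈ -1.1899e+6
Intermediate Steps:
p(r) = 0 (p(r) = -1 + 1 = 0)
S(j, b) = 6*j
(-10870 + 32915)*((-6*10 + sqrt(32 + 30/7)) + S(p(15), -161)) = (-10870 + 32915)*((-6*10 + sqrt(32 + 30/7)) + 6*0) = 22045*((-60 + sqrt(32 + 30*(1/7))) + 0) = 22045*((-60 + sqrt(32 + 30/7)) + 0) = 22045*((-60 + sqrt(254/7)) + 0) = 22045*((-60 + sqrt(1778)/7) + 0) = 22045*(-60 + sqrt(1778)/7) = -1322700 + 22045*sqrt(1778)/7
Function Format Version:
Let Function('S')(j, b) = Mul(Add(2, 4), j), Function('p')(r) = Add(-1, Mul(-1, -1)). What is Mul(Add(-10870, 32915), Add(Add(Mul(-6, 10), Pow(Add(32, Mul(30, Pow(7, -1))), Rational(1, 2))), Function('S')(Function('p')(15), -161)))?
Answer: Add(-1322700, Mul(Rational(22045, 7), Pow(1778, Rational(1, 2)))) ≈ -1.1899e+6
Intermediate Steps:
Function('p')(r) = 0 (Function('p')(r) = Add(-1, 1) = 0)
Function('S')(j, b) = Mul(6, j)
Mul(Add(-10870, 32915), Add(Add(Mul(-6, 10), Pow(Add(32, Mul(30, Pow(7, -1))), Rational(1, 2))), Function('S')(Function('p')(15), -161))) = Mul(Add(-10870, 32915), Add(Add(Mul(-6, 10), Pow(Add(32, Mul(30, Pow(7, -1))), Rational(1, 2))), Mul(6, 0))) = Mul(22045, Add(Add(-60, Pow(Add(32, Mul(30, Rational(1, 7))), Rational(1, 2))), 0)) = Mul(22045, Add(Add(-60, Pow(Add(32, Rational(30, 7)), Rational(1, 2))), 0)) = Mul(22045, Add(Add(-60, Pow(Rational(254, 7), Rational(1, 2))), 0)) = Mul(22045, Add(Add(-60, Mul(Rational(1, 7), Pow(1778, Rational(1, 2)))), 0)) = Mul(22045, Add(-60, Mul(Rational(1, 7), Pow(1778, Rational(1, 2))))) = Add(-1322700, Mul(Rational(22045, 7), Pow(1778, Rational(1, 2))))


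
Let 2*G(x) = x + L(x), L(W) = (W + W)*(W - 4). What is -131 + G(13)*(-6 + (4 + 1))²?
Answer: -15/2 ≈ -7.5000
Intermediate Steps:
L(W) = 2*W*(-4 + W) (L(W) = (2*W)*(-4 + W) = 2*W*(-4 + W))
G(x) = x/2 + x*(-4 + x) (G(x) = (x + 2*x*(-4 + x))/2 = x/2 + x*(-4 + x))
-131 + G(13)*(-6 + (4 + 1))² = -131 + ((½)*13*(-7 + 2*13))*(-6 + (4 + 1))² = -131 + ((½)*13*(-7 + 26))*(-6 + 5)² = -131 + ((½)*13*19)*(-1)² = -131 + (247/2)*1 = -131 + 247/2 = -15/2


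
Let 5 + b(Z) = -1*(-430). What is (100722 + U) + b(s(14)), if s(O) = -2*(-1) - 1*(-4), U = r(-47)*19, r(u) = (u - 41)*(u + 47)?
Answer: 101147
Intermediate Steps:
r(u) = (-41 + u)*(47 + u)
U = 0 (U = (-1927 + (-47)² + 6*(-47))*19 = (-1927 + 2209 - 282)*19 = 0*19 = 0)
s(O) = 6 (s(O) = 2 + 4 = 6)
b(Z) = 425 (b(Z) = -5 - 1*(-430) = -5 + 430 = 425)
(100722 + U) + b(s(14)) = (100722 + 0) + 425 = 100722 + 425 = 101147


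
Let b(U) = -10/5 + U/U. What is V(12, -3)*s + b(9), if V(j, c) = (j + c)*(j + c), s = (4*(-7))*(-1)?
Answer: 2267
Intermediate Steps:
s = 28 (s = -28*(-1) = 28)
b(U) = -1 (b(U) = -10*⅕ + 1 = -2 + 1 = -1)
V(j, c) = (c + j)² (V(j, c) = (c + j)*(c + j) = (c + j)²)
V(12, -3)*s + b(9) = (-3 + 12)²*28 - 1 = 9²*28 - 1 = 81*28 - 1 = 2268 - 1 = 2267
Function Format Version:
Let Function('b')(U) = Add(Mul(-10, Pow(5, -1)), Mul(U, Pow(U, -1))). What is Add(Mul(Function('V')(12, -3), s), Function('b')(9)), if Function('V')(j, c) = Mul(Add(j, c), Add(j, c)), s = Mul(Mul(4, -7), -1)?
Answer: 2267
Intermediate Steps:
s = 28 (s = Mul(-28, -1) = 28)
Function('b')(U) = -1 (Function('b')(U) = Add(Mul(-10, Rational(1, 5)), 1) = Add(-2, 1) = -1)
Function('V')(j, c) = Pow(Add(c, j), 2) (Function('V')(j, c) = Mul(Add(c, j), Add(c, j)) = Pow(Add(c, j), 2))
Add(Mul(Function('V')(12, -3), s), Function('b')(9)) = Add(Mul(Pow(Add(-3, 12), 2), 28), -1) = Add(Mul(Pow(9, 2), 28), -1) = Add(Mul(81, 28), -1) = Add(2268, -1) = 2267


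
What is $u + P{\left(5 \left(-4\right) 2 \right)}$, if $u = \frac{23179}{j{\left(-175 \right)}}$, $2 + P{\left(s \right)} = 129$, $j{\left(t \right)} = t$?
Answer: $- \frac{954}{175} \approx -5.4514$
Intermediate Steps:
$P{\left(s \right)} = 127$ ($P{\left(s \right)} = -2 + 129 = 127$)
$u = - \frac{23179}{175}$ ($u = \frac{23179}{-175} = 23179 \left(- \frac{1}{175}\right) = - \frac{23179}{175} \approx -132.45$)
$u + P{\left(5 \left(-4\right) 2 \right)} = - \frac{23179}{175} + 127 = - \frac{954}{175}$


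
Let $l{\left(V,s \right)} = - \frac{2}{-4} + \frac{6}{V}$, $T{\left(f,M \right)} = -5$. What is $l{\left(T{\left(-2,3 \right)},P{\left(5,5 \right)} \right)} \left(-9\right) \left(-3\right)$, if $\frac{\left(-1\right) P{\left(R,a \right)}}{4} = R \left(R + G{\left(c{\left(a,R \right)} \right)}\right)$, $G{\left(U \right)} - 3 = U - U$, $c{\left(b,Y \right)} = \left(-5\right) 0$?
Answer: $- \frac{189}{10} \approx -18.9$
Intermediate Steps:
$c{\left(b,Y \right)} = 0$
$G{\left(U \right)} = 3$ ($G{\left(U \right)} = 3 + \left(U - U\right) = 3 + 0 = 3$)
$P{\left(R,a \right)} = - 4 R \left(3 + R\right)$ ($P{\left(R,a \right)} = - 4 R \left(R + 3\right) = - 4 R \left(3 + R\right)$)
$l{\left(V,s \right)} = \frac{1}{2} + \frac{6}{V}$ ($l{\left(V,s \right)} = \left(-2\right) \left(- \frac{1}{4}\right) + \frac{6}{V} = \frac{1}{2} + \frac{6}{V}$)
$l{\left(T{\left(-2,3 \right)},P{\left(5,5 \right)} \right)} \left(-9\right) \left(-3\right) = \frac{12 - 5}{2 \left(-5\right)} \left(-9\right) \left(-3\right) = \frac{1}{2} \left(- \frac{1}{5}\right) 7 \left(-9\right) \left(-3\right) = \left(- \frac{7}{10}\right) \left(-9\right) \left(-3\right) = \frac{63}{10} \left(-3\right) = - \frac{189}{10}$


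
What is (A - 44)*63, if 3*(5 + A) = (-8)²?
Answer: -1743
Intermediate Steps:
A = 49/3 (A = -5 + (⅓)*(-8)² = -5 + (⅓)*64 = -5 + 64/3 = 49/3 ≈ 16.333)
(A - 44)*63 = (49/3 - 44)*63 = -83/3*63 = -1743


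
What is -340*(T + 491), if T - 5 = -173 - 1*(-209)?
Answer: -180880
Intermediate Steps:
T = 41 (T = 5 + (-173 - 1*(-209)) = 5 + (-173 + 209) = 5 + 36 = 41)
-340*(T + 491) = -340*(41 + 491) = -340*532 = -180880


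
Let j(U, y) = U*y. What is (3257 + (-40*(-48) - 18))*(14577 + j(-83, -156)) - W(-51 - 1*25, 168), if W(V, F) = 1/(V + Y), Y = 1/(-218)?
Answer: 2352822439493/16569 ≈ 1.4200e+8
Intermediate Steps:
Y = -1/218 ≈ -0.0045872
W(V, F) = 1/(-1/218 + V) (W(V, F) = 1/(V - 1/218) = 1/(-1/218 + V))
(3257 + (-40*(-48) - 18))*(14577 + j(-83, -156)) - W(-51 - 1*25, 168) = (3257 + (-40*(-48) - 18))*(14577 - 83*(-156)) - 218/(-1 + 218*(-51 - 1*25)) = (3257 + (1920 - 18))*(14577 + 12948) - 218/(-1 + 218*(-51 - 25)) = (3257 + 1902)*27525 - 218/(-1 + 218*(-76)) = 5159*27525 - 218/(-1 - 16568) = 142001475 - 218/(-16569) = 142001475 - 218*(-1)/16569 = 142001475 - 1*(-218/16569) = 142001475 + 218/16569 = 2352822439493/16569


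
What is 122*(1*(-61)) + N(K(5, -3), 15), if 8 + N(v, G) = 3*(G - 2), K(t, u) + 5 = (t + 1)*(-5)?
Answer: -7411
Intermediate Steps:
K(t, u) = -10 - 5*t (K(t, u) = -5 + (t + 1)*(-5) = -5 + (1 + t)*(-5) = -5 + (-5 - 5*t) = -10 - 5*t)
N(v, G) = -14 + 3*G (N(v, G) = -8 + 3*(G - 2) = -8 + 3*(-2 + G) = -8 + (-6 + 3*G) = -14 + 3*G)
122*(1*(-61)) + N(K(5, -3), 15) = 122*(1*(-61)) + (-14 + 3*15) = 122*(-61) + (-14 + 45) = -7442 + 31 = -7411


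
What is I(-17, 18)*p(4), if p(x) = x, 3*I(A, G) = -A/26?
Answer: 34/39 ≈ 0.87179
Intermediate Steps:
I(A, G) = -A/78 (I(A, G) = (-A/26)/3 = -A/78)
I(-17, 18)*p(4) = -1/78*(-17)*4 = (17/78)*4 = 34/39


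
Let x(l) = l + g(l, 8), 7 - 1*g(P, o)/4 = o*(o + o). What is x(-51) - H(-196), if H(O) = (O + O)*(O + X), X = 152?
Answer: -17783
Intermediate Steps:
H(O) = 2*O*(152 + O) (H(O) = (O + O)*(O + 152) = (2*O)*(152 + O) = 2*O*(152 + O))
g(P, o) = 28 - 8*o² (g(P, o) = 28 - 4*o*(o + o) = 28 - 4*o*2*o = 28 - 8*o²)
x(l) = -484 + l (x(l) = l + (28 - 8*8²) = l + (28 - 8*64) = l + (28 - 512) = l - 484 = -484 + l)
x(-51) - H(-196) = (-484 - 51) - 2*(-196)*(152 - 196) = -535 - 2*(-196)*(-44) = -535 - 1*17248 = -535 - 17248 = -17783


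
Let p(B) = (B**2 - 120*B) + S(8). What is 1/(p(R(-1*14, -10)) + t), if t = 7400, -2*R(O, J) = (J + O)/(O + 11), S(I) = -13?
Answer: 1/7883 ≈ 0.00012686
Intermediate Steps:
R(O, J) = -(J + O)/(2*(11 + O)) (R(O, J) = -(J + O)/(2*(O + 11)) = -(J + O)/(2*(11 + O)))
p(B) = -13 + B**2 - 120*B (p(B) = (B**2 - 120*B) - 13 = -13 + B**2 - 120*B)
1/(p(R(-1*14, -10)) + t) = 1/((-13 + ((-1*(-10) - (-1)*14)/(2*(11 - 1*14)))**2 - 60*(-1*(-10) - (-1)*14)/(11 - 1*14)) + 7400) = 1/((-13 + ((10 - 1*(-14))/(2*(11 - 14)))**2 - 60*(10 - 1*(-14))/(11 - 14)) + 7400) = 1/((-13 + ((1/2)*(10 + 14)/(-3))**2 - 60*(10 + 14)/(-3)) + 7400) = 1/((-13 + ((1/2)*(-1/3)*24)**2 - 60*(-1)*24/3) + 7400) = 1/((-13 + (-4)**2 - 120*(-4)) + 7400) = 1/((-13 + 16 + 480) + 7400) = 1/(483 + 7400) = 1/7883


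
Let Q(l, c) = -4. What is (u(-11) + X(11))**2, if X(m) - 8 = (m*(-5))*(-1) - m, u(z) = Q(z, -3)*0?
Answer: 2704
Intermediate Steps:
u(z) = 0 (u(z) = -4*0 = 0)
X(m) = 8 + 4*m (X(m) = 8 + ((m*(-5))*(-1) - m) = 8 + (-5*m*(-1) - m) = 8 + (5*m - m) = 8 + 4*m)
(u(-11) + X(11))**2 = (0 + (8 + 4*11))**2 = (0 + (8 + 44))**2 = (0 + 52)**2 = 52**2 = 2704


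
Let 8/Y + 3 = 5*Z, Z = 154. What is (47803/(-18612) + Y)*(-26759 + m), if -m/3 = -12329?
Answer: -93371424785/3568851 ≈ -26163.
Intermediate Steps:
m = 36987 (m = -3*(-12329) = 36987)
Y = 8/767 (Y = 8/(-3 + 5*154) = 8/(-3 + 770) = 8/767 ≈ 0.010430)
(47803/(-18612) + Y)*(-26759 + m) = (47803/(-18612) + 8/767)*(-26759 + 36987) = (47803*(-1/18612) + 8/767)*10228 = (-47803/18612 + 8/767)*10228 = -36516005/14275404*10228 = -93371424785/3568851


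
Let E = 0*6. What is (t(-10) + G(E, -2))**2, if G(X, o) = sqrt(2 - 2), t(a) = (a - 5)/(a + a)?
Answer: 9/16 ≈ 0.56250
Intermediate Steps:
t(a) = (-5 + a)/(2*a) (t(a) = (-5 + a)/((2*a)) = (-5 + a)*(1/(2*a)) = (-5 + a)/(2*a))
E = 0
G(X, o) = 0 (G(X, o) = sqrt(0) = 0)
(t(-10) + G(E, -2))**2 = ((1/2)*(-5 - 10)/(-10) + 0)**2 = ((1/2)*(-1/10)*(-15) + 0)**2 = (3/4 + 0)**2 = (3/4)**2 = 9/16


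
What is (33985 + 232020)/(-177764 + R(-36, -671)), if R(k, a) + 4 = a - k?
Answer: -266005/178403 ≈ -1.4910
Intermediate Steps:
R(k, a) = -4 + a - k (R(k, a) = -4 + (a - k) = -4 + a - k)
(33985 + 232020)/(-177764 + R(-36, -671)) = (33985 + 232020)/(-177764 + (-4 - 671 - 1*(-36))) = 266005/(-177764 + (-4 - 671 + 36)) = 266005/(-177764 - 639) = 266005/(-178403) = 266005*(-1/178403) = -266005/178403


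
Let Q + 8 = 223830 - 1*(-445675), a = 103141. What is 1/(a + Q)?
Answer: 1/772638 ≈ 1.2943e-6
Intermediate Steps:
Q = 669497 (Q = -8 + (223830 - 1*(-445675)) = -8 + (223830 + 445675) = -8 + 669505 = 669497)
1/(a + Q) = 1/(103141 + 669497) = 1/772638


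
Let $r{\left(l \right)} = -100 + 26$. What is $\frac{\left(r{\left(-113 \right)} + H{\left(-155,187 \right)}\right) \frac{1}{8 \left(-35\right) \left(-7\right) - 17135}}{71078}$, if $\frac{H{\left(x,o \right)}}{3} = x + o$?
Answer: $- \frac{11}{539304325} \approx -2.0397 \cdot 10^{-8}$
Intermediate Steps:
$r{\left(l \right)} = -74$
$H{\left(x,o \right)} = 3 o + 3 x$ ($H{\left(x,o \right)} = 3 \left(x + o\right) = 3 \left(o + x\right) = 3 o + 3 x$)
$\frac{\left(r{\left(-113 \right)} + H{\left(-155,187 \right)}\right) \frac{1}{8 \left(-35\right) \left(-7\right) - 17135}}{71078} = \frac{\left(-74 + \left(3 \cdot 187 + 3 \left(-155\right)\right)\right) \frac{1}{8 \left(-35\right) \left(-7\right) - 17135}}{71078} = \frac{-74 + \left(561 - 465\right)}{\left(-280\right) \left(-7\right) - 17135} \cdot \frac{1}{71078} = \frac{-74 + 96}{1960 - 17135} \cdot \frac{1}{71078} = \frac{22}{-15175} \cdot \frac{1}{71078} = 22 \left(- \frac{1}{15175}\right) \frac{1}{71078} = \left(- \frac{22}{15175}\right) \frac{1}{71078} = - \frac{11}{539304325}$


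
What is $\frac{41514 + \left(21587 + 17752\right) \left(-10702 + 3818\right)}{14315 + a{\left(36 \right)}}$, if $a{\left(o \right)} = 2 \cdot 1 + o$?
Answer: $- \frac{270768162}{14353} \approx -18865.0$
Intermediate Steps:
$a{\left(o \right)} = 2 + o$
$\frac{41514 + \left(21587 + 17752\right) \left(-10702 + 3818\right)}{14315 + a{\left(36 \right)}} = \frac{41514 + \left(21587 + 17752\right) \left(-10702 + 3818\right)}{14315 + \left(2 + 36\right)} = \frac{41514 + 39339 \left(-6884\right)}{14315 + 38} = \frac{41514 - 270809676}{14353} = \left(-270768162\right) \frac{1}{14353} = - \frac{270768162}{14353}$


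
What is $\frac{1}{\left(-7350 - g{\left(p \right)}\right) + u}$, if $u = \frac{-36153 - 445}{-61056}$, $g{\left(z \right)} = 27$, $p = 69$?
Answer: $- \frac{30528}{225186757} \approx -0.00013557$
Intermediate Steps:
$u = \frac{18299}{30528}$ ($u = \left(-36598\right) \left(- \frac{1}{61056}\right) = \frac{18299}{30528} \approx 0.59942$)
$\frac{1}{\left(-7350 - g{\left(p \right)}\right) + u} = \frac{1}{\left(-7350 - 27\right) + \frac{18299}{30528}} = \frac{1}{-7377 + \frac{18299}{30528}} = \frac{1}{- \frac{225186757}{30528}} = - \frac{30528}{225186757}$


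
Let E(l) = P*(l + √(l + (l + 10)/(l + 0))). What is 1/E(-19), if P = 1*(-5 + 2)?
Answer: 361/21633 + 4*I*√418/21633 ≈ 0.016687 + 0.0037803*I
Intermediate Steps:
P = -3 (P = 1*(-3) = -3)
E(l) = -3*l - 3*√(l + (10 + l)/l) (E(l) = -3*(l + √(l + (l + 10)/(l + 0))) = -3*(l + √(l + (10 + l)/l)) = -3*l - 3*√(l + (10 + l)/l))
1/E(-19) = 1/(-3*(-19) - 3*√(10 - 19*(1 - 19))*(I*√19/19)) = 1/(57 - 3*I*√19*√(10 - 19*(-18))/19) = 1/(57 - 3*I*√19*√(10 + 342)/19) = 1/(57 - 3*4*I*√418/19) = 1/(57 - 12*I*√418/19)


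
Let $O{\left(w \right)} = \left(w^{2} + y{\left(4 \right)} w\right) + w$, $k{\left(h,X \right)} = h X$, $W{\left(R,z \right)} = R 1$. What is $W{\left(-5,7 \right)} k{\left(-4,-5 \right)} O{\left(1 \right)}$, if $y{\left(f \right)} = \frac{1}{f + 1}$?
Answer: $-220$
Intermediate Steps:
$W{\left(R,z \right)} = R$
$y{\left(f \right)} = \frac{1}{1 + f}$
$k{\left(h,X \right)} = X h$
$O{\left(w \right)} = w^{2} + \frac{6 w}{5}$ ($O{\left(w \right)} = \left(w^{2} + \frac{w}{1 + 4}\right) + w = \left(w^{2} + \frac{w}{5}\right) + w = w^{2} + \frac{6 w}{5}$)
$W{\left(-5,7 \right)} k{\left(-4,-5 \right)} O{\left(1 \right)} = - 5 \left(\left(-5\right) \left(-4\right)\right) \frac{1}{5} \cdot 1 \left(6 + 5 \cdot 1\right) = \left(-5\right) 20 \cdot \frac{1}{5} \cdot 1 \left(6 + 5\right) = - 100 \cdot \frac{1}{5} \cdot 1 \cdot 11 = \left(-100\right) \frac{11}{5} = -220$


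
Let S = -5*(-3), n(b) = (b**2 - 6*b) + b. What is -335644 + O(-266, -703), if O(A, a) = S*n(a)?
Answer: 7130216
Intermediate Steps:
n(b) = b**2 - 5*b
S = 15
O(A, a) = 15*a*(-5 + a) (O(A, a) = 15*(a*(-5 + a)) = 15*a*(-5 + a))
-335644 + O(-266, -703) = -335644 + 15*(-703)*(-5 - 703) = -335644 + 15*(-703)*(-708) = -335644 + 7465860 = 7130216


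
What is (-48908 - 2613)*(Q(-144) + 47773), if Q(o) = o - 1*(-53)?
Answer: -2456624322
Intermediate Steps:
Q(o) = 53 + o (Q(o) = o + 53 = 53 + o)
(-48908 - 2613)*(Q(-144) + 47773) = (-48908 - 2613)*((53 - 144) + 47773) = -51521*(-91 + 47773) = -51521*47682 = -2456624322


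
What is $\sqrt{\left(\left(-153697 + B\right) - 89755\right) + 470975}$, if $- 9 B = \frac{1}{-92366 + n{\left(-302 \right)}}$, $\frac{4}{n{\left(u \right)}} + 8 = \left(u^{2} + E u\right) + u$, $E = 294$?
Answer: $\frac{5 \sqrt{21523173319820282061}}{48630698} \approx 476.99$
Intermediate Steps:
$n{\left(u \right)} = \frac{4}{-8 + u^{2} + 295 u}$ ($n{\left(u \right)} = \frac{4}{-8 + \left(\left(u^{2} + 294 u\right) + u\right)} = \frac{4}{-8 + \left(u^{2} + 295 u\right)} = \frac{4}{-8 + u^{2} + 295 u}$)
$B = \frac{117}{97261396}$ ($B = - \frac{1}{9 \left(-92366 + \frac{4}{-8 + \left(-302\right)^{2} + 295 \left(-302\right)}\right)} = - \frac{1}{9 \left(-92366 + \frac{4}{-8 + 91204 - 89090}\right)} = - \frac{1}{9 \left(-92366 + \frac{4}{2106}\right)} = - \frac{1}{9 \left(-92366 + 4 \cdot \frac{1}{2106}\right)} = - \frac{1}{9 \left(-92366 + \frac{2}{1053}\right)} = - \frac{1}{9 \left(- \frac{97261396}{1053}\right)} = \left(- \frac{1}{9}\right) \left(- \frac{1053}{97261396}\right) = \frac{117}{97261396} \approx 1.2029 \cdot 10^{-6}$)
$\sqrt{\left(\left(-153697 + B\right) - 89755\right) + 470975} = \sqrt{\left(\left(-153697 + \frac{117}{97261396}\right) - 89755\right) + 470975} = \sqrt{\left(- \frac{14948784780895}{97261396} - 89755\right) + 470975} = \sqrt{- \frac{23678481378875}{97261396} + 470975} = \sqrt{\frac{22129204602225}{97261396}} = \frac{5 \sqrt{21523173319820282061}}{48630698}$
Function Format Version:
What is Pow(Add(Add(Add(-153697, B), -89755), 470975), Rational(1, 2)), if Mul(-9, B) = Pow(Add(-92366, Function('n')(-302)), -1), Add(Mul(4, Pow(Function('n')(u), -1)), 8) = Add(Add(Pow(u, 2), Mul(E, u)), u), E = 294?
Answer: Mul(Rational(5, 48630698), Pow(21523173319820282061, Rational(1, 2))) ≈ 476.99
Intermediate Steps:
Function('n')(u) = Mul(4, Pow(Add(-8, Pow(u, 2), Mul(295, u)), -1)) (Function('n')(u) = Mul(4, Pow(Add(-8, Add(Add(Pow(u, 2), Mul(294, u)), u)), -1)) = Mul(4, Pow(Add(-8, Add(Pow(u, 2), Mul(295, u))), -1)) = Mul(4, Pow(Add(-8, Pow(u, 2), Mul(295, u)), -1)))
B = Rational(117, 97261396) (B = Mul(Rational(-1, 9), Pow(Add(-92366, Mul(4, Pow(Add(-8, Pow(-302, 2), Mul(295, -302)), -1))), -1)) = Mul(Rational(-1, 9), Pow(Add(-92366, Mul(4, Pow(Add(-8, 91204, -89090), -1))), -1)) = Mul(Rational(-1, 9), Pow(Add(-92366, Mul(4, Pow(2106, -1))), -1)) = Mul(Rational(-1, 9), Pow(Add(-92366, Mul(4, Rational(1, 2106))), -1)) = Mul(Rational(-1, 9), Pow(Add(-92366, Rational(2, 1053)), -1)) = Mul(Rational(-1, 9), Pow(Rational(-97261396, 1053), -1)) = Mul(Rational(-1, 9), Rational(-1053, 97261396)) = Rational(117, 97261396) ≈ 1.2029e-6)
Pow(Add(Add(Add(-153697, B), -89755), 470975), Rational(1, 2)) = Pow(Add(Add(Add(-153697, Rational(117, 97261396)), -89755), 470975), Rational(1, 2)) = Pow(Add(Add(Rational(-14948784780895, 97261396), -89755), 470975), Rational(1, 2)) = Pow(Add(Rational(-23678481378875, 97261396), 470975), Rational(1, 2)) = Pow(Rational(22129204602225, 97261396), Rational(1, 2)) = Mul(Rational(5, 48630698), Pow(21523173319820282061, Rational(1, 2)))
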